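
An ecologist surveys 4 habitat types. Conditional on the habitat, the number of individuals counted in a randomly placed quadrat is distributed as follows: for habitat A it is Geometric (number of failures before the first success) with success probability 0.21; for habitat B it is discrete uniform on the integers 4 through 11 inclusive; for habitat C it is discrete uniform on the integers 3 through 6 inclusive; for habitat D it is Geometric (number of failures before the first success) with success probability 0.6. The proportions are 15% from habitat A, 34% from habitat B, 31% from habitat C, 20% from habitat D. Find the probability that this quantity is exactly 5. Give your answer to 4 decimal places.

Conditional on each habitat, P(X = 5): A: 0.0646182; B: 0.125; C: 0.25; D: 0.006144.
By total probability, P(X = 5) = 0.15·0.0646182 + 0.34·0.125 + 0.31·0.25 + 0.2·0.006144 = 0.130922.

0.1309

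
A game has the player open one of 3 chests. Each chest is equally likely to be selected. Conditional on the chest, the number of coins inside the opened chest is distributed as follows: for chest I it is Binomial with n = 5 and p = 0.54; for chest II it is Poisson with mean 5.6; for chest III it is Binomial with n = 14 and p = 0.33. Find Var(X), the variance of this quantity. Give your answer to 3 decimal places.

4.763

Per component, I: μ=2.7, E[X²]=8.532; II: μ=5.6, E[X²]=36.96; III: μ=4.62, E[X²]=24.4398.
E[X] = 0.333333·2.7 + 0.333333·5.6 + 0.333333·4.62 = 4.30667.
E[X²] = 0.333333·8.532 + 0.333333·36.96 + 0.333333·24.4398 = 23.3106.
Var(X) = E[X²] − (E[X])² = 23.3106 − 18.5474 = 4.76322.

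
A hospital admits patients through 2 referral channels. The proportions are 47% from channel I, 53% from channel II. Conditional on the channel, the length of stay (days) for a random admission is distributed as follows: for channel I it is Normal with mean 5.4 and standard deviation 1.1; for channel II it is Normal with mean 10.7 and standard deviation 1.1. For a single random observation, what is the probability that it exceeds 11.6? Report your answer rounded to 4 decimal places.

Conditional on each channel, P(X > 11.6): I: 8.68392e-09; II: 0.206627.
By total probability, P(X > 11.6) = 0.47·8.68392e-09 + 0.53·0.206627 = 0.109512.

0.1095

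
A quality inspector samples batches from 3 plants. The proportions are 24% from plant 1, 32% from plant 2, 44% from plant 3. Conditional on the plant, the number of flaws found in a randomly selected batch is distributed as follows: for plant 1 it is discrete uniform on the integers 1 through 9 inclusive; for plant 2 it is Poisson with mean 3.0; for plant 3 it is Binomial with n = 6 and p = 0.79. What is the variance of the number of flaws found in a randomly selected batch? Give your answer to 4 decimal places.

3.7386

Per component, 1: μ=5, E[X²]=31.6667; 2: μ=3, E[X²]=12; 3: μ=4.74, E[X²]=23.463.
E[X] = 0.24·5 + 0.32·3 + 0.44·4.74 = 4.2456.
E[X²] = 0.24·31.6667 + 0.32·12 + 0.44·23.463 = 21.7637.
Var(X) = E[X²] − (E[X])² = 21.7637 − 18.0251 = 3.7386.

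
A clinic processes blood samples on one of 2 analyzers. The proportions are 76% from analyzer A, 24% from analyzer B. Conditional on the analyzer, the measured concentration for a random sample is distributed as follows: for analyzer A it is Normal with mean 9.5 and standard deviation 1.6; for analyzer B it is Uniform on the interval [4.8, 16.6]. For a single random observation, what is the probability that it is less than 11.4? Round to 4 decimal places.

Conditional on each analyzer, P(X < 11.4): A: 0.882485; B: 0.559322.
By total probability, P(X < 11.4) = 0.76·0.882485 + 0.24·0.559322 = 0.804926.

0.8049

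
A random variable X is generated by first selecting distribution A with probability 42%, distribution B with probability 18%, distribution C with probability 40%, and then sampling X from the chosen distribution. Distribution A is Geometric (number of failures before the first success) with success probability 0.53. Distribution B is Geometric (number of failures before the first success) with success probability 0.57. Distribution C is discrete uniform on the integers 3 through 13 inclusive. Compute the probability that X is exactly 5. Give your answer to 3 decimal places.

Conditional on each component, P(X = 5): A: 0.0121553; B: 0.00837948; C: 0.0909091.
By total probability, P(X = 5) = 0.42·0.0121553 + 0.18·0.00837948 + 0.4·0.0909091 = 0.0429772.

0.043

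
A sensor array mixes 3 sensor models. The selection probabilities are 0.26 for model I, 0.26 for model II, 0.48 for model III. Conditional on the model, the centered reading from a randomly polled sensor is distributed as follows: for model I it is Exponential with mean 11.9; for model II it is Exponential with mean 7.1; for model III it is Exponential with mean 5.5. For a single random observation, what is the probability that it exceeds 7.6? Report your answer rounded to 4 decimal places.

Conditional on each model, P(X > 7.6): I: 0.528002; II: 0.342864; III: 0.251122.
By total probability, P(X > 7.6) = 0.26·0.528002 + 0.26·0.342864 + 0.48·0.251122 = 0.346963.

0.3470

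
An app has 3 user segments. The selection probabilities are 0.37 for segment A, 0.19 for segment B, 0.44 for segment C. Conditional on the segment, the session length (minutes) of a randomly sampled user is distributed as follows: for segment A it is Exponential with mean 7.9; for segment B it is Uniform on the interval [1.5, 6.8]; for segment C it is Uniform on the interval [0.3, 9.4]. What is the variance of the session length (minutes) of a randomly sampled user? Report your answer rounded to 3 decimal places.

Per component, A: μ=7.9, E[X²]=124.82; B: μ=4.15, E[X²]=19.5633; C: μ=4.85, E[X²]=30.4233.
E[X] = 0.37·7.9 + 0.19·4.15 + 0.44·4.85 = 5.8455.
E[X²] = 0.37·124.82 + 0.19·19.5633 + 0.44·30.4233 = 63.2867.
Var(X) = E[X²] − (E[X])² = 63.2867 − 34.1699 = 29.1168.

29.117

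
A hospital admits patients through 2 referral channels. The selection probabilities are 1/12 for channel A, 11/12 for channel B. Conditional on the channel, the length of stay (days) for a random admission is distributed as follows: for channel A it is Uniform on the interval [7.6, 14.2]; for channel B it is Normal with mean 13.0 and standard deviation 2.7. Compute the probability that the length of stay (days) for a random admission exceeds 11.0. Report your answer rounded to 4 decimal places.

Conditional on each channel, P(X > 11.0): A: 0.484848; B: 0.770575.
By total probability, P(X > 11.0) = 0.0833333·0.484848 + 0.916667·0.770575 = 0.746764.

0.7468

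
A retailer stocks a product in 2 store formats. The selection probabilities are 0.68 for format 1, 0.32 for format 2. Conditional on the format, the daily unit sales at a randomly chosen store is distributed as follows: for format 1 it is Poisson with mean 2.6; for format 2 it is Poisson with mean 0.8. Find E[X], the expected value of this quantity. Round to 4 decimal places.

Component means — 1: 2.6; 2: 0.8.
E[X] = 0.68·2.6 + 0.32·0.8 = 2.024.

2.0240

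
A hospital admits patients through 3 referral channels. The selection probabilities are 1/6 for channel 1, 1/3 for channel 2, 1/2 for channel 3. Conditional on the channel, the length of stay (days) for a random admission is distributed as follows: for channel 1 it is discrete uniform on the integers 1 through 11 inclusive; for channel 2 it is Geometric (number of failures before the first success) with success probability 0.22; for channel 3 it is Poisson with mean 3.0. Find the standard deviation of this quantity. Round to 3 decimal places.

Per component, 1: μ=6, E[X²]=46; 2: μ=3.54545, E[X²]=28.686; 3: μ=3, E[X²]=12.
E[X] = 0.166667·6 + 0.333333·3.54545 + 0.5·3 = 3.68182.
E[X²] = 0.166667·46 + 0.333333·28.686 + 0.5·12 = 23.2287.
Var(X) = E[X²] − (E[X])² = 23.2287 − 13.5558 = 9.67287.
SD(X) = √9.67287 = 3.11012.

3.110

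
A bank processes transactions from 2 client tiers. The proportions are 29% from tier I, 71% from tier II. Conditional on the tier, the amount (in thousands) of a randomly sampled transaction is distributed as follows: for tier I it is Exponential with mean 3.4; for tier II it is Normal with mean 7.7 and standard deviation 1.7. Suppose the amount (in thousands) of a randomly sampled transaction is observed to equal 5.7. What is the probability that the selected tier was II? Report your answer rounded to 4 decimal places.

0.8394

Likelihoods f(5.7 | ·): I: 0.0550097; II: 0.117466.
Posterior ∝ prior × likelihood. Numerator for II: 0.71·0.117466 = 0.0834007.
Normalizing constant: 0.29·0.0550097 + 0.71·0.117466 = 0.0993535.
P(II | observation) = 0.0834007 / 0.0993535 = 0.839434.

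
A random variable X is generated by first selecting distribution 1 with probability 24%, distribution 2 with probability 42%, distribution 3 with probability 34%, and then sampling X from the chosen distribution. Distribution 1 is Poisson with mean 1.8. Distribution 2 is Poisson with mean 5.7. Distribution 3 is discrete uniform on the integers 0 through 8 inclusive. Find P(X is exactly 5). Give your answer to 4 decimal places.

Conditional on each component, P(X = 5): 1: 0.0260286; 2: 0.16777; 3: 0.111111.
By total probability, P(X = 5) = 0.24·0.0260286 + 0.42·0.16777 + 0.34·0.111111 = 0.114488.

0.1145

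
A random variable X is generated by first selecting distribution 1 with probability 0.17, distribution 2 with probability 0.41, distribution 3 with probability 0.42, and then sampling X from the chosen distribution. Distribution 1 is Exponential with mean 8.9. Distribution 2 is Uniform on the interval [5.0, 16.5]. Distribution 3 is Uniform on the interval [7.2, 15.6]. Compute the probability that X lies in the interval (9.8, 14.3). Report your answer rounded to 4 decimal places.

0.4079

Conditional on each component, P(9.8 < X < 14.3): 1: 0.131957; 2: 0.391304; 3: 0.535714.
By total probability, P(9.8 < X < 14.3) = 0.17·0.131957 + 0.41·0.391304 + 0.42·0.535714 = 0.407868.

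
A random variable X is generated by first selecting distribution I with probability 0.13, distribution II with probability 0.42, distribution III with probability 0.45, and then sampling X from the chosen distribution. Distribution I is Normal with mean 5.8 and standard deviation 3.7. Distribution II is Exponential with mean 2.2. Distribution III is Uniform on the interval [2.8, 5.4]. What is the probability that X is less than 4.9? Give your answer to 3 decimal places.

0.791

Conditional on each component, P(X < 4.9): I: 0.403908; II: 0.892178; III: 0.807692.
By total probability, P(X < 4.9) = 0.13·0.403908 + 0.42·0.892178 + 0.45·0.807692 = 0.790684.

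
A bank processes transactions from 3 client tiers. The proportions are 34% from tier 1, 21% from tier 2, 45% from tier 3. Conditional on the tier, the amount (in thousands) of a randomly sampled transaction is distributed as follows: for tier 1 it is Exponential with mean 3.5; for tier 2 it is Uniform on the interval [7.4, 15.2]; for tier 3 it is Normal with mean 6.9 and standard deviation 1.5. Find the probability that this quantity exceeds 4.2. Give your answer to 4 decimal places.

Conditional on each tier, P(X > 4.2): 1: 0.301194; 2: 1; 3: 0.96407.
By total probability, P(X > 4.2) = 0.34·0.301194 + 0.21·1 + 0.45·0.96407 = 0.746237.

0.7462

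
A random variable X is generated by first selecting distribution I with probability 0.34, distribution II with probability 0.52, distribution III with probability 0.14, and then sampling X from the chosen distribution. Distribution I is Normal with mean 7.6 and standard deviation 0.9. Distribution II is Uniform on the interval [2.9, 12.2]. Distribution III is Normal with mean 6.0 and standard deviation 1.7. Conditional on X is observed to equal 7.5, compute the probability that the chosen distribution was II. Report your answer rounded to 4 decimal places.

0.2453

Likelihoods f(7.5 | ·): I: 0.440541; II: 0.107527; III: 0.159002.
Posterior ∝ prior × likelihood. Numerator for II: 0.52·0.107527 = 0.055914.
Normalizing constant: 0.34·0.440541 + 0.52·0.107527 + 0.14·0.159002 = 0.227958.
P(II | observation) = 0.055914 / 0.227958 = 0.245282.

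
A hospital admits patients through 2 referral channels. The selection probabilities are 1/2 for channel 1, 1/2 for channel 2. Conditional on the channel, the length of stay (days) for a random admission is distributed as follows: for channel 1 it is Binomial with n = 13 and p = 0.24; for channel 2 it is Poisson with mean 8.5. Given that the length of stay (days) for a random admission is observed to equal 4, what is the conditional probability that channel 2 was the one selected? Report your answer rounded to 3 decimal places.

0.181

Likelihoods P(X=4 | ·): 1: 0.200666; 2: 0.0442549.
Posterior ∝ prior × likelihood. Numerator for 2: 0.5·0.0442549 = 0.0221275.
Normalizing constant: 0.5·0.200666 + 0.5·0.0442549 = 0.12246.
P(2 | observation) = 0.0221275 / 0.12246 = 0.180691.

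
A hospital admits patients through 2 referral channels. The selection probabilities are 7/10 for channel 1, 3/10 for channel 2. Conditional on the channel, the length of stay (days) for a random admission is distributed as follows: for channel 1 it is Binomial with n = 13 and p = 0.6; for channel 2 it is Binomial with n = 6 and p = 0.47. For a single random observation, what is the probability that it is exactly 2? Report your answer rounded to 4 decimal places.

0.0793

Conditional on each channel, P(X = 2): 1: 0.00117776; 2: 0.261451.
By total probability, P(X = 2) = 0.7·0.00117776 + 0.3·0.261451 = 0.0792598.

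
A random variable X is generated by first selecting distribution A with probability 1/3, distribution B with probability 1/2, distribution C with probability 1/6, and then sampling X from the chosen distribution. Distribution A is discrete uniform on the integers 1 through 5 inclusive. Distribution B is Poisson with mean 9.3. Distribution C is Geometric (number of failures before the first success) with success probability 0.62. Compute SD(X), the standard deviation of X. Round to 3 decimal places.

Per component, A: μ=3, E[X²]=11; B: μ=9.3, E[X²]=95.79; C: μ=0.612903, E[X²]=1.3642.
E[X] = 0.333333·3 + 0.5·9.3 + 0.166667·0.612903 = 5.75215.
E[X²] = 0.333333·11 + 0.5·95.79 + 0.166667·1.3642 = 51.789.
Var(X) = E[X²] − (E[X])² = 51.789 − 33.0872 = 18.7018.
SD(X) = √18.7018 = 4.32456.

4.325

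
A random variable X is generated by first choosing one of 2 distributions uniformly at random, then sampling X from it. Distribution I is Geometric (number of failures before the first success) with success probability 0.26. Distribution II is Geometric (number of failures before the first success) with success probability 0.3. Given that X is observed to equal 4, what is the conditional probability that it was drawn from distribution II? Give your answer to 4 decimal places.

0.4802

Likelihoods P(X=4 | ·): I: 0.0779651; II: 0.07203.
Posterior ∝ prior × likelihood. Numerator for II: 0.5·0.07203 = 0.036015.
Normalizing constant: 0.5·0.0779651 + 0.5·0.07203 = 0.0749975.
P(II | observation) = 0.036015 / 0.0749975 = 0.480216.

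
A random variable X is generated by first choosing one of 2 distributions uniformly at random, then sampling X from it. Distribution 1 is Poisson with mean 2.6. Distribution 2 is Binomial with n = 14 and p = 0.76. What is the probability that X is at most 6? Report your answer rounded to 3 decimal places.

Conditional on each component, P(X ≤ 6): 1: 0.98283; 2: 0.0079489.
By total probability, P(X ≤ 6) = 0.5·0.98283 + 0.5·0.0079489 = 0.495389.

0.495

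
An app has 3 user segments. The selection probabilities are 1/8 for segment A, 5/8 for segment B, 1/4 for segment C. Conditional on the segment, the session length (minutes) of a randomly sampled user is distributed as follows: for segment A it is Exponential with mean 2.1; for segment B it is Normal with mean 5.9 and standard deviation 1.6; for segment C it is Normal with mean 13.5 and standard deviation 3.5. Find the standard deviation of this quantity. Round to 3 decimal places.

4.408

Per component, A: μ=2.1, E[X²]=8.82; B: μ=5.9, E[X²]=37.37; C: μ=13.5, E[X²]=194.5.
E[X] = 0.125·2.1 + 0.625·5.9 + 0.25·13.5 = 7.325.
E[X²] = 0.125·8.82 + 0.625·37.37 + 0.25·194.5 = 73.0838.
Var(X) = E[X²] − (E[X])² = 73.0838 − 53.6556 = 19.4281.
SD(X) = √19.4281 = 4.40773.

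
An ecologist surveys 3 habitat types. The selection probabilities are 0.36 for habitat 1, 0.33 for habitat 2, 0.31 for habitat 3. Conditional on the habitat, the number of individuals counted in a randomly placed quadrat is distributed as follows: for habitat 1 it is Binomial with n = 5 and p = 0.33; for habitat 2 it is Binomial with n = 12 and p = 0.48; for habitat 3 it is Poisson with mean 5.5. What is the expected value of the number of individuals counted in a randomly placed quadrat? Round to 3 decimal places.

4.200

Component means — 1: 1.65; 2: 5.76; 3: 5.5.
E[X] = 0.36·1.65 + 0.33·5.76 + 0.31·5.5 = 4.1998.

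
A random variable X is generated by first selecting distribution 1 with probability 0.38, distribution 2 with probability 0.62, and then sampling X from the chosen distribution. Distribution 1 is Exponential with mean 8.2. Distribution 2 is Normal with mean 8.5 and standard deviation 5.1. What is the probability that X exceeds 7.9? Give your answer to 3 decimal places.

0.484

Conditional on each component, P(X > 7.9): 1: 0.381588; 2: 0.546826.
By total probability, P(X > 7.9) = 0.38·0.381588 + 0.62·0.546826 = 0.484036.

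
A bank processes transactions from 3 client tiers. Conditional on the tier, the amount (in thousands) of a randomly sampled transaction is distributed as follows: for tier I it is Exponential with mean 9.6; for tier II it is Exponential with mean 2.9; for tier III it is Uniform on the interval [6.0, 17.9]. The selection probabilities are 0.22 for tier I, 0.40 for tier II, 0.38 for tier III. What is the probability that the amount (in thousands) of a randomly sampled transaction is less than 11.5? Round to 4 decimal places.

Conditional on each tier, P(X < 11.5): I: 0.698178; II: 0.981042; III: 0.462185.
By total probability, P(X < 11.5) = 0.22·0.698178 + 0.4·0.981042 + 0.38·0.462185 = 0.721646.

0.7216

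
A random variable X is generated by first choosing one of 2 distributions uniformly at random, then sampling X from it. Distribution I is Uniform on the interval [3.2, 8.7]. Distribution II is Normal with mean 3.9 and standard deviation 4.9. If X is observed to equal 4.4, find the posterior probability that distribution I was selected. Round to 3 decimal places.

Likelihoods f(4.4 | ·): I: 0.181818; II: 0.080994.
Posterior ∝ prior × likelihood. Numerator for I: 0.5·0.181818 = 0.0909091.
Normalizing constant: 0.5·0.181818 + 0.5·0.080994 = 0.131406.
P(I | observation) = 0.0909091 / 0.131406 = 0.691818.

0.692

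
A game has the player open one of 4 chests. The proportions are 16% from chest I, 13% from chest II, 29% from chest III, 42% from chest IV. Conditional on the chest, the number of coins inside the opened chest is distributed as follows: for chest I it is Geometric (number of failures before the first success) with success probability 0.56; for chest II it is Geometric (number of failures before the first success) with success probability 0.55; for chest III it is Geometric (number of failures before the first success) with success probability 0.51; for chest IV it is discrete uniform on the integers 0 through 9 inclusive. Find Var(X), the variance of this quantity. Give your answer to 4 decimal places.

Per component, I: μ=0.785714, E[X²]=2.02041; II: μ=0.818182, E[X²]=2.15702; III: μ=0.960784, E[X²]=2.807; IV: μ=4.5, E[X²]=28.5.
E[X] = 0.16·0.785714 + 0.13·0.818182 + 0.29·0.960784 + 0.42·4.5 = 2.40071.
E[X²] = 0.16·2.02041 + 0.13·2.15702 + 0.29·2.807 + 0.42·28.5 = 13.3877.
Var(X) = E[X²] − (E[X])² = 13.3877 − 5.76339 = 7.62432.

7.6243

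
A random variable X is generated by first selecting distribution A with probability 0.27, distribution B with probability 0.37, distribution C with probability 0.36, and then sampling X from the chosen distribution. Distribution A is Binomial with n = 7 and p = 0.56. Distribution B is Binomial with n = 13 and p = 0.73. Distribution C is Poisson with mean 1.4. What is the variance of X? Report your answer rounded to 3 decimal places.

Per component, A: μ=3.92, E[X²]=17.0912; B: μ=9.49, E[X²]=92.6224; C: μ=1.4, E[X²]=3.36.
E[X] = 0.27·3.92 + 0.37·9.49 + 0.36·1.4 = 5.0737.
E[X²] = 0.27·17.0912 + 0.37·92.6224 + 0.36·3.36 = 40.0945.
Var(X) = E[X²] − (E[X])² = 40.0945 − 25.7424 = 14.3521.

14.352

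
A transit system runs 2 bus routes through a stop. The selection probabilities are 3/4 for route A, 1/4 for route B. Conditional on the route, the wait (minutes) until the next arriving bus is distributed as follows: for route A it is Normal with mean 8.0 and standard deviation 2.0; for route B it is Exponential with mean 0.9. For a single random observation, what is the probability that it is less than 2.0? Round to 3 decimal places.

0.224

Conditional on each route, P(X < 2.0): A: 0.0013499; B: 0.891632.
By total probability, P(X < 2.0) = 0.75·0.0013499 + 0.25·0.891632 = 0.22392.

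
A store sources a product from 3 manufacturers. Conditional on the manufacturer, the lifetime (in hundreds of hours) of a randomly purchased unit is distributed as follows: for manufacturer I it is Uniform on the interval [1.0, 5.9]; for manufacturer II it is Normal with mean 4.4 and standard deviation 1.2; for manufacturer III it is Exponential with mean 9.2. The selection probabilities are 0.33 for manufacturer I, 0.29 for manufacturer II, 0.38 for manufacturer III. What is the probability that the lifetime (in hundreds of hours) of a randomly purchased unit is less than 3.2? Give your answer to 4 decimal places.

Conditional on each manufacturer, P(X < 3.2): I: 0.44898; II: 0.158655; III: 0.293778.
By total probability, P(X < 3.2) = 0.33·0.44898 + 0.29·0.158655 + 0.38·0.293778 = 0.305809.

0.3058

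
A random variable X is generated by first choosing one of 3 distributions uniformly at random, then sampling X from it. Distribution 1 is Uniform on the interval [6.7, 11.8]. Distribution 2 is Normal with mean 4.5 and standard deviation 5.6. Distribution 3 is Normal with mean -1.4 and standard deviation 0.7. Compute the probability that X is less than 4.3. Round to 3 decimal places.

Conditional on each component, P(X < 4.3): 1: 0; 2: 0.485755; 3: 1.
By total probability, P(X < 4.3) = 0.333333·0 + 0.333333·0.485755 + 0.333333·1 = 0.495252.

0.495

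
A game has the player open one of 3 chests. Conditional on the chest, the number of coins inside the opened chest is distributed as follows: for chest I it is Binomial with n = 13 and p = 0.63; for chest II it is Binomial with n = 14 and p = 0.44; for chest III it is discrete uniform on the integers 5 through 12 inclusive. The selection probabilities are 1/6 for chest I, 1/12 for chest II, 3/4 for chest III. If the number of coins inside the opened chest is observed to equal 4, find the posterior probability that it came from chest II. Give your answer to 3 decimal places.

Likelihoods P(X=4 | ·): I: 0.0146381; II: 0.113795; III: 0.
Posterior ∝ prior × likelihood. Numerator for II: 0.0833333·0.113795 = 0.00948296.
Normalizing constant: 0.166667·0.0146381 + 0.0833333·0.113795 + 0.75·0 = 0.0119226.
P(II | observation) = 0.00948296 / 0.0119226 = 0.795374.

0.795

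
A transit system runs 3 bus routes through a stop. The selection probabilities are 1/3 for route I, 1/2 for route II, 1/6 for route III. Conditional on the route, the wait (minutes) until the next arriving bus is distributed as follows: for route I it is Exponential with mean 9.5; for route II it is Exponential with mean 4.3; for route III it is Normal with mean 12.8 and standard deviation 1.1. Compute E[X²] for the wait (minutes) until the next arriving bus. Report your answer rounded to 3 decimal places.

For each component E[X²] = Var + (mean)², giving I: 180.5; II: 36.98; III: 165.05.
Overall E[X²] = 0.333333·180.5 + 0.5·36.98 + 0.166667·165.05 = 106.165.

106.165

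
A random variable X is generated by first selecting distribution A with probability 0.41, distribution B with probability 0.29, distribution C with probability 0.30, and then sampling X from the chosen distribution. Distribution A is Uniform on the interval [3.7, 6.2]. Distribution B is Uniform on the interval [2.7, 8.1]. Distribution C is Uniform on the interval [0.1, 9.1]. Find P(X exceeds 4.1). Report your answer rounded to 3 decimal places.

Conditional on each component, P(X > 4.1): A: 0.84; B: 0.740741; C: 0.555556.
By total probability, P(X > 4.1) = 0.41·0.84 + 0.29·0.740741 + 0.3·0.555556 = 0.725881.

0.726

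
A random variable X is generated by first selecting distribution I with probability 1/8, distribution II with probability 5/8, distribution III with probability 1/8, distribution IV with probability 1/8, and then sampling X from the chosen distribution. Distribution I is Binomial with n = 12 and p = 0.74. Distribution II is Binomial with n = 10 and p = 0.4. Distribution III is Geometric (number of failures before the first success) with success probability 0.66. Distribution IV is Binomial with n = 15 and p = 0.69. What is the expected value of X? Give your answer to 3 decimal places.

Component means — I: 8.88; II: 4; III: 0.515152; IV: 10.35.
E[X] = 0.125·8.88 + 0.625·4 + 0.125·0.515152 + 0.125·10.35 = 4.96814.

4.968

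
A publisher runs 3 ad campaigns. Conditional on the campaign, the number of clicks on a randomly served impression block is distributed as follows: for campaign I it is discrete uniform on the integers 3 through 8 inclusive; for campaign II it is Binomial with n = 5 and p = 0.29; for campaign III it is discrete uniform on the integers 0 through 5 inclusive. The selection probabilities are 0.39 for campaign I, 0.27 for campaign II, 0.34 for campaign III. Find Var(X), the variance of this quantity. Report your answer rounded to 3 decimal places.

Per component, I: μ=5.5, E[X²]=33.1667; II: μ=1.45, E[X²]=3.132; III: μ=2.5, E[X²]=9.16667.
E[X] = 0.39·5.5 + 0.27·1.45 + 0.34·2.5 = 3.3865.
E[X²] = 0.39·33.1667 + 0.27·3.132 + 0.34·9.16667 = 16.8973.
Var(X) = E[X²] − (E[X])² = 16.8973 − 11.4684 = 5.42892.

5.429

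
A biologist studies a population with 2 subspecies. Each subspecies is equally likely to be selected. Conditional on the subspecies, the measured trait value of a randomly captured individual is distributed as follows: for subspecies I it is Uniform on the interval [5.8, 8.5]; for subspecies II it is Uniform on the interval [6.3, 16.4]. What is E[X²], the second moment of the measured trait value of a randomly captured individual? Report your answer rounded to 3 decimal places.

For each component E[X²] = Var + (mean)², giving I: 51.73; II: 137.323.
Overall E[X²] = 0.5·51.73 + 0.5·137.323 = 94.5267.

94.527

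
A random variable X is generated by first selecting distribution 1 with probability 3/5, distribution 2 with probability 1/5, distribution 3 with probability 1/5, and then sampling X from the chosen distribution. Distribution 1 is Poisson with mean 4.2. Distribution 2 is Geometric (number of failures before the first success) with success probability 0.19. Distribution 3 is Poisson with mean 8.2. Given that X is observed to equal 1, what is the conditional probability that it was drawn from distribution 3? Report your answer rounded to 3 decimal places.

0.007

Likelihoods P(X=1 | ·): 1: 0.0629814; 2: 0.1539; 3: 0.00225216.
Posterior ∝ prior × likelihood. Numerator for 3: 0.2·0.00225216 = 0.000450432.
Normalizing constant: 0.6·0.0629814 + 0.2·0.1539 + 0.2·0.00225216 = 0.0690193.
P(3 | observation) = 0.000450432 / 0.0690193 = 0.00652617.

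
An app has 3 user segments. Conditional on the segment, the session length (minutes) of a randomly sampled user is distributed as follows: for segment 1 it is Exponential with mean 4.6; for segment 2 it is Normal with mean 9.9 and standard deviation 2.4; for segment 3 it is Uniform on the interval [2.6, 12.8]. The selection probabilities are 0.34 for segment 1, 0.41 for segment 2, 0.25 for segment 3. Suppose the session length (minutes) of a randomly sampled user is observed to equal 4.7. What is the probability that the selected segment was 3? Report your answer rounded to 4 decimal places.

0.4253

Likelihoods f(4.7 | ·): 1: 0.078254; 2: 0.0158969; 3: 0.0980392.
Posterior ∝ prior × likelihood. Numerator for 3: 0.25·0.0980392 = 0.0245098.
Normalizing constant: 0.34·0.078254 + 0.41·0.0158969 + 0.25·0.0980392 = 0.0576339.
P(3 | observation) = 0.0245098 / 0.0576339 = 0.425267.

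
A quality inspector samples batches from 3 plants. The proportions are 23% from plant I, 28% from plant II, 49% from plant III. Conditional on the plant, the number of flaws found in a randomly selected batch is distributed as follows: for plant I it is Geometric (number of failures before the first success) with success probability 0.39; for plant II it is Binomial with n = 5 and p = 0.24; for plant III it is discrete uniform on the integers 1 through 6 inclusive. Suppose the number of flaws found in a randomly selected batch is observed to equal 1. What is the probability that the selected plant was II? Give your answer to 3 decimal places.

0.451

Likelihoods P(X=1 | ·): I: 0.2379; II: 0.400346; III: 0.166667.
Posterior ∝ prior × likelihood. Numerator for II: 0.28·0.400346 = 0.112097.
Normalizing constant: 0.23·0.2379 + 0.28·0.400346 + 0.49·0.166667 = 0.248481.
P(II | observation) = 0.112097 / 0.248481 = 0.451129.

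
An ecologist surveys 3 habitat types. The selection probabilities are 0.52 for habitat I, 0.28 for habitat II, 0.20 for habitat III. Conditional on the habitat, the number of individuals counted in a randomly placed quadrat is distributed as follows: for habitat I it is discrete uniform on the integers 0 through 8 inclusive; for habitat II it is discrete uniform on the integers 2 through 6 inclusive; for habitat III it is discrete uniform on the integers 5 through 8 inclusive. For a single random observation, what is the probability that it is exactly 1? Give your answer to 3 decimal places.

Conditional on each habitat, P(X = 1): I: 0.111111; II: 0; III: 0.
By total probability, P(X = 1) = 0.52·0.111111 + 0.28·0 + 0.2·0 = 0.0577778.

0.058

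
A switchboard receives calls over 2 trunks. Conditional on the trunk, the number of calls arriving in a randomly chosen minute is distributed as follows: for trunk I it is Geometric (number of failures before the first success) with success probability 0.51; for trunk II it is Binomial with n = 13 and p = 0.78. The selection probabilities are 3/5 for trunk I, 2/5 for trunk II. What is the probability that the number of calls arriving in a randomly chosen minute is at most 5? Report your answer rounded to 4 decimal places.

0.5927

Conditional on each trunk, P(X ≤ 5): I: 0.986159; II: 0.00239754.
By total probability, P(X ≤ 5) = 0.6·0.986159 + 0.4·0.00239754 = 0.592654.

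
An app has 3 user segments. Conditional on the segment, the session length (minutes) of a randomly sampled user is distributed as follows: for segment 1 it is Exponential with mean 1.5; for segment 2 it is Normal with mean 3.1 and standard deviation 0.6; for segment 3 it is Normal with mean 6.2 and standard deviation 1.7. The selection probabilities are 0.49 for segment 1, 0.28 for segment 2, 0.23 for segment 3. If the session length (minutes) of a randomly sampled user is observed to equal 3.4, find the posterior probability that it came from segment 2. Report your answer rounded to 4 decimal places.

0.7748

Likelihoods f(3.4 | ·): 1: 0.0691048; 2: 0.586776; 3: 0.0604482.
Posterior ∝ prior × likelihood. Numerator for 2: 0.28·0.586776 = 0.164297.
Normalizing constant: 0.49·0.0691048 + 0.28·0.586776 + 0.23·0.0604482 = 0.212062.
P(2 | observation) = 0.164297 / 0.212062 = 0.774762.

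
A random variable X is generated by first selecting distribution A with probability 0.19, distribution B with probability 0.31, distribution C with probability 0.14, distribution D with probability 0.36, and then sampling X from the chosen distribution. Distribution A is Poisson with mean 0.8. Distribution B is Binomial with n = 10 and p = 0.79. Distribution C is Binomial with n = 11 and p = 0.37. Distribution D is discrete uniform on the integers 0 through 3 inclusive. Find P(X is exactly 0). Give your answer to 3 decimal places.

0.176

Conditional on each component, P(X = 0): A: 0.449329; B: 1.66799e-07; C: 0.00620506; D: 0.25.
By total probability, P(X = 0) = 0.19·0.449329 + 0.31·1.66799e-07 + 0.14·0.00620506 + 0.36·0.25 = 0.176241.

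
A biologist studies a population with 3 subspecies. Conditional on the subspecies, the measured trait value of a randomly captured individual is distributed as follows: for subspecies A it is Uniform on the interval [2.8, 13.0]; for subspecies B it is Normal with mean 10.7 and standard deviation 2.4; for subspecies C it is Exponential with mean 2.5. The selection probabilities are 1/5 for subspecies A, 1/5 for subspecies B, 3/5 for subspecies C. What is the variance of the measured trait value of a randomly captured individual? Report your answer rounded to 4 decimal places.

18.5176

Per component, A: μ=7.9, E[X²]=71.08; B: μ=10.7, E[X²]=120.25; C: μ=2.5, E[X²]=12.5.
E[X] = 0.2·7.9 + 0.2·10.7 + 0.6·2.5 = 5.22.
E[X²] = 0.2·71.08 + 0.2·120.25 + 0.6·12.5 = 45.766.
Var(X) = E[X²] − (E[X])² = 45.766 − 27.2484 = 18.5176.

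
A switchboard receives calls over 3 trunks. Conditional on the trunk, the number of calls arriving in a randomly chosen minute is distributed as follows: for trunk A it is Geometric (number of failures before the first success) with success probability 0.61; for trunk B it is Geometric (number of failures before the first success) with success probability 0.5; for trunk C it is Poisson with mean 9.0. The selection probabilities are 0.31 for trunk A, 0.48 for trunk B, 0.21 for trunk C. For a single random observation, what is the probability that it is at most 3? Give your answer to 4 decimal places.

Conditional on each trunk, P(X ≤ 3): A: 0.976866; B: 0.9375; C: 0.0212265.
By total probability, P(X ≤ 3) = 0.31·0.976866 + 0.48·0.9375 + 0.21·0.0212265 = 0.757286.

0.7573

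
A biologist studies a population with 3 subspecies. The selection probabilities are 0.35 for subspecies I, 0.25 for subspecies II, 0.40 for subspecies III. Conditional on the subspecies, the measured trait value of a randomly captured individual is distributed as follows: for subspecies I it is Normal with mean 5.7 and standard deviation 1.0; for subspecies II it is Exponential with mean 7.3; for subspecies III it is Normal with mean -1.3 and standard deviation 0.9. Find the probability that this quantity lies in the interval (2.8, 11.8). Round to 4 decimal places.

Conditional on each subspecies, P(2.8 < X < 11.8): I: 0.998134; II: 0.482825; III: 2.61237e-06.
By total probability, P(2.8 < X < 11.8) = 0.35·0.998134 + 0.25·0.482825 + 0.4·2.61237e-06 = 0.470054.

0.4701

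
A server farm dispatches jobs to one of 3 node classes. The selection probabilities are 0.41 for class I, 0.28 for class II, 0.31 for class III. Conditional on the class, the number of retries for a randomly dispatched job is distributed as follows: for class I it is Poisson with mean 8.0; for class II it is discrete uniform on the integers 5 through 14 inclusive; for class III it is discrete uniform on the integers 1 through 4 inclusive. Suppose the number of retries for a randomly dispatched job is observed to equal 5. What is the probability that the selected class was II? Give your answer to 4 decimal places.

Likelihoods P(X=5 | ·): I: 0.0916037; II: 0.1; III: 0.
Posterior ∝ prior × likelihood. Numerator for II: 0.28·0.1 = 0.028.
Normalizing constant: 0.41·0.0916037 + 0.28·0.1 + 0.31·0 = 0.0655575.
P(II | observation) = 0.028 / 0.0655575 = 0.427106.

0.4271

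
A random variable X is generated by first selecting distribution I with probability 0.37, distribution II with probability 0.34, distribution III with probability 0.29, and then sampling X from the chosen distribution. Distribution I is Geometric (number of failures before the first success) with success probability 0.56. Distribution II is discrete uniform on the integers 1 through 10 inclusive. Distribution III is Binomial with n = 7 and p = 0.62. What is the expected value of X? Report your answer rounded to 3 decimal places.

Component means — I: 0.785714; II: 5.5; III: 4.34.
E[X] = 0.37·0.785714 + 0.34·5.5 + 0.29·4.34 = 3.41931.

3.419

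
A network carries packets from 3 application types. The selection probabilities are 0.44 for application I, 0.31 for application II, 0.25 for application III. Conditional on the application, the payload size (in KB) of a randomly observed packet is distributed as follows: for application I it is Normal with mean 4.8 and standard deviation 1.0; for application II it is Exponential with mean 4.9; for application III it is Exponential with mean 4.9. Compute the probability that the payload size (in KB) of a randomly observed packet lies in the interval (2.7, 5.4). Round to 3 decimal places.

Conditional on each application, P(2.7 < X < 5.4): I: 0.707882; II: 0.244169; III: 0.244169.
By total probability, P(2.7 < X < 5.4) = 0.44·0.707882 + 0.31·0.244169 + 0.25·0.244169 = 0.448203.

0.448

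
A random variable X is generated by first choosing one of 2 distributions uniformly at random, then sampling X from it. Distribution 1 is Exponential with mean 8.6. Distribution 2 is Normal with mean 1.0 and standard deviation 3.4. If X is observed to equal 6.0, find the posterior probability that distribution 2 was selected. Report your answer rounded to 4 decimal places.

Likelihoods f(6.0 | ·): 1: 0.0578769; 2: 0.0397944.
Posterior ∝ prior × likelihood. Numerator for 2: 0.5·0.0397944 = 0.0198972.
Normalizing constant: 0.5·0.0578769 + 0.5·0.0397944 = 0.0488357.
P(2 | observation) = 0.0198972 / 0.0488357 = 0.407432.

0.4074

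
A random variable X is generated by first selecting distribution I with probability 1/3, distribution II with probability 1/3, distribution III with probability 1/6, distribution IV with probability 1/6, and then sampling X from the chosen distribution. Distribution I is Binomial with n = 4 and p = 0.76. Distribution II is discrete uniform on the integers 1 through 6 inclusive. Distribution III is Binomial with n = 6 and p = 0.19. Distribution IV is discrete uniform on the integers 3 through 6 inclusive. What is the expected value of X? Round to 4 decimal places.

3.1200

Component means — I: 3.04; II: 3.5; III: 1.14; IV: 4.5.
E[X] = 0.333333·3.04 + 0.333333·3.5 + 0.166667·1.14 + 0.166667·4.5 = 3.12.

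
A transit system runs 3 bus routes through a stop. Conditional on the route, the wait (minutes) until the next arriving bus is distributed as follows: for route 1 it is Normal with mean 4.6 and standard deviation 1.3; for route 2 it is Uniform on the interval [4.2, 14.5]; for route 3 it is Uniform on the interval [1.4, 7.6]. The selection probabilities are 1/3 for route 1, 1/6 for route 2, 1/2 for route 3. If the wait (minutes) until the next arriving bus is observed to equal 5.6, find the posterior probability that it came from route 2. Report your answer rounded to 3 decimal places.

Likelihoods f(5.6 | ·): 1: 0.228285; 2: 0.0970874; 3: 0.16129.
Posterior ∝ prior × likelihood. Numerator for 2: 0.166667·0.0970874 = 0.0161812.
Normalizing constant: 0.333333·0.228285 + 0.166667·0.0970874 + 0.5·0.16129 = 0.172921.
P(2 | observation) = 0.0161812 / 0.172921 = 0.0935757.

0.094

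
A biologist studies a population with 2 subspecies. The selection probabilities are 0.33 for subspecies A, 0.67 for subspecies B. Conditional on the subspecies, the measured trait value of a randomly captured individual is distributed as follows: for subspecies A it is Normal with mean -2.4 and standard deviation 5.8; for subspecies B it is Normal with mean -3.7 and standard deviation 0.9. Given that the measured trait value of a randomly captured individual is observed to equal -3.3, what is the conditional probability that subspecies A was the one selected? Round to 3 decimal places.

0.077

Likelihoods f(-3.3 | ·): A: 0.06796; B: 0.401582.
Posterior ∝ prior × likelihood. Numerator for A: 0.33·0.06796 = 0.0224268.
Normalizing constant: 0.33·0.06796 + 0.67·0.401582 = 0.291487.
P(A | observation) = 0.0224268 / 0.291487 = 0.0769394.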